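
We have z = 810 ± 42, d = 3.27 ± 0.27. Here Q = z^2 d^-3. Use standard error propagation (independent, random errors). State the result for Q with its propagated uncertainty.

18800 ± 5040

Each factor contributes (exponent × relative error)² to (δQ/Q)²:
  (2·δz/z)² = (2×0.0519)² = 0.0108;  (-3·δd/d)² = (-3×0.0826)² = 0.0614
δQ/Q = √(0.0721) = 0.269
Q = 18800, so δQ = 0.269 × 18800 = 5040.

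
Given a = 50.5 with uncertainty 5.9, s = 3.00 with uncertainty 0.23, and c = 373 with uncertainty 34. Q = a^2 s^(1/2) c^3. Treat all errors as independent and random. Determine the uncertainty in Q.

8.29e+10

For a monomial Q ∝ a^2, s^(1/2), c^3, fractional errors add in quadrature:
  (2·δa/a)² = (2×0.117)² = 0.0546;  (½·δs/s)² = (0.5×0.0767)² = 0.00147;  (3·δc/c)² = (3×0.0912)² = 0.0748
δQ/Q = √(0.131) = 0.362
Q = 2.29e+11, so δQ = 0.362 × 2.29e+11 = 8.29e+10.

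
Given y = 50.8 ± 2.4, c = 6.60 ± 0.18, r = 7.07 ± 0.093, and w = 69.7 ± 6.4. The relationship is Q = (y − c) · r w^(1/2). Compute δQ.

Let u = y − c = 44.2. δu = √(δy² + δc²) = √(5.76 + 0.0324) = 2.41, so δu/u = 0.0545.
Q is then a monomial in u, r, w:
δQ/Q = √((δu/u)² + (1·δr/r)² + (½·δw/w)²) = √(0.00296 + 0.000173 + 0.00211) = 0.0724
Q = 2610, so δQ = 0.0724 × 2610 = 189.

189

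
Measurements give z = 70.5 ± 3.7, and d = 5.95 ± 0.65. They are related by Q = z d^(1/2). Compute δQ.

For a monomial Q ∝ z, d^(1/2), fractional errors add in quadrature:
  (1·δz/z)² = (1×0.0525)² = 0.00275;  (½·δd/d)² = (0.5×0.109)² = 0.00298
δQ/Q = √(0.00574) = 0.0757
Q = 172, so δQ = 0.0757 × 172 = 13.0.

13.0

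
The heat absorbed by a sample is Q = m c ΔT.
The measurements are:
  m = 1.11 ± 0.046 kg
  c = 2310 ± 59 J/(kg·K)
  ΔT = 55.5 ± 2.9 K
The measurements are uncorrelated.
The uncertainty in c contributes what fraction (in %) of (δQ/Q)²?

(δQ/Q)² = (1·δm/m)² + (1·δc/c)² + (1·δΔT/ΔT)²
  m term: (1×0.0414)² = 0.00172
  c term: (1×0.0255)² = 0.000652
  ΔT term: (1×0.0523)² = 0.00273
Total = 0.00510. Share from c = 0.000652/0.00510 = 0.128.

12.8%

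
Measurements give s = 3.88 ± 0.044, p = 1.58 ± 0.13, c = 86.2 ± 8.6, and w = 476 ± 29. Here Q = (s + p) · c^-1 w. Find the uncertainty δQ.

3.61

Let u = s + p = 5.46. δu = √(δs² + δp²) = √(0.00194 + 0.0169) = 0.137, so δu/u = 0.0251.
Q is then a monomial in u, c, w:
δQ/Q = √((δu/u)² + (-1·δc/c)² + (1·δw/w)²) = √(0.000632 + 0.00995 + 0.00371) = 0.120
Q = 30.2, so δQ = 0.120 × 30.2 = 3.61.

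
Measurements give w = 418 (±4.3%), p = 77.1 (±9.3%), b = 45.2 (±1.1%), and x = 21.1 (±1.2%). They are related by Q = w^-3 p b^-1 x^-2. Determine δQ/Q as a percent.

16.1%

Each factor contributes (exponent × relative error)² to (δQ/Q)²:
  (-3·δw/w)² = (-3×0.0430)² = 0.0166;  (1·δp/p)² = (1×0.0930)² = 0.00865;  (-1·δb/b)² = (-1×0.0110)² = 0.000121;  (-2·δx/x)² = (-2×0.0120)² = 0.000576
δQ/Q = √(0.0260) = 0.161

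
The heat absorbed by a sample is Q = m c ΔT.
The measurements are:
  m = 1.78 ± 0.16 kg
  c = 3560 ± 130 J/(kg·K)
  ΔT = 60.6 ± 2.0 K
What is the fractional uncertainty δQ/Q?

Each factor contributes (exponent × relative error)² to (δQ/Q)²:
  (1·δm/m)² = (1×0.0899)² = 0.00808;  (1·δc/c)² = (1×0.0365)² = 0.00133;  (1·δΔT/ΔT)² = (1×0.0330)² = 0.00109
δQ/Q = √(0.0105) = 0.102

0.102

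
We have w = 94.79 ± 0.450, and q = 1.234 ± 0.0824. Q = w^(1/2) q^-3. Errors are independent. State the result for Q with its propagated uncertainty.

For a monomial Q ∝ w^(1/2), q^-3, fractional errors add in quadrature:
  (½·δw/w)² = (0.5×0.00475)² = 5.63e-06;  (-3·δq/q)² = (-3×0.0668)² = 0.0401
δQ/Q = √(0.0401) = 0.200
Q = 5.181, so δQ = 0.200 × 5.181 = 1.04.

5.181 ± 1.04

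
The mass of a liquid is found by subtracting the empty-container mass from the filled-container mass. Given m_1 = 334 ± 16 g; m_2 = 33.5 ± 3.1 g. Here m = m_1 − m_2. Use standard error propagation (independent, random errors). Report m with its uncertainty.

300 ± 16.3 g

m is a linear combination, so absolute uncertainties add in quadrature:
  (δm_1)² = 256;  (δm_2)² = 9.61
δm = √(266) = 16.3 g
m = 300 g.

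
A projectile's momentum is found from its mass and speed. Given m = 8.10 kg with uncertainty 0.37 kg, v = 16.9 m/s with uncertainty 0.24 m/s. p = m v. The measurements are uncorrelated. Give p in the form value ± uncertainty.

Each factor contributes (exponent × relative error)² to (δp/p)²:
  (1·δm/m)² = (1×0.0457)² = 0.00209;  (1·δv/v)² = (1×0.0142)² = 0.000202
δp/p = √(0.00229) = 0.0478
p = 137 kg·m/s, so δp = 0.0478 × 137 = 6.55 kg·m/s.

137 ± 6.55 kg·m/s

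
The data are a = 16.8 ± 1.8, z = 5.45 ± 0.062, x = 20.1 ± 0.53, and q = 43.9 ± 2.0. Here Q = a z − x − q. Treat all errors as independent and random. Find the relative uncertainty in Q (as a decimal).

Let p = a·z = 91.6. δp/p = √((1·δa/a)² + (1·δz/z)²) = √(0.0115 + 0.000129) = 0.108, so δp = 9.87.
Q = p − x − q: δQ = √(δp² + δx² + δq²) = √(97.3 + 0.281 + 4.00) = 10.1
Q = 27.6, so δQ/Q = 10.1/27.6 = 0.366.

0.366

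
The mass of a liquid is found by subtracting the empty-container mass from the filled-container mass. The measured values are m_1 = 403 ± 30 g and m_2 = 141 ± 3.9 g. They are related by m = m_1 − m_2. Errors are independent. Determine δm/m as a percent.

11.5%

Absolute uncertainties add in quadrature for a linear combination:
  (δm_1)² = 900;  (δm_2)² = 15.2
δm = √(915) = 30.3 g
m = 262 g, so δm/m = 30.3/262 = 0.115.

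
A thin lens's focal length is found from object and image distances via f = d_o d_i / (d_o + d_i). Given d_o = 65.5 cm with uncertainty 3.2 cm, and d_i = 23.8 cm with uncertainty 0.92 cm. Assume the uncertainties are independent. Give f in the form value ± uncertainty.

∂f/∂d_o = (d_i/(d_o+d_i))² = 0.0710;  ∂f/∂d_i = (d_o/(d_o+d_i))² = 0.538
δf = √((∂f/∂d_o · δd_o)² + (∂f/∂d_i · δd_i)²) = √(0.0517 + 0.245) = 0.545 cm
f = 17.5 cm.

17.5 ± 0.545 cm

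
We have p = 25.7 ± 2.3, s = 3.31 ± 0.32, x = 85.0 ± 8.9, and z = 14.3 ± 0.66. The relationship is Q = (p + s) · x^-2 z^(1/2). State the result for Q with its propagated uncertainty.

Let u = p + s = 29.0. δu = √(δp² + δs²) = √(5.29 + 0.102) = 2.32, so δu/u = 0.0800.
Q is then a monomial in u, x, z:
δQ/Q = √((δu/u)² + (-2·δx/x)² + (½·δz/z)²) = √(0.00641 + 0.0439 + 0.000533) = 0.225
Q = 0.0152, so δQ = 0.225 × 0.0152 = 0.00342.

0.0152 ± 0.00342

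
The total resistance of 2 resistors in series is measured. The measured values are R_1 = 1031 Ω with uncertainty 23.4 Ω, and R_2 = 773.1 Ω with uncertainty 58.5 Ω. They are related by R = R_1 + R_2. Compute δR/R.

R is a linear combination, so absolute uncertainties add in quadrature:
  (δR_1)² = 548;  (δR_2)² = 3420
δR = √(3970) = 63.0 Ω
R = 1804 Ω, so δR/R = 63.0/1804 = 0.0349.

0.0349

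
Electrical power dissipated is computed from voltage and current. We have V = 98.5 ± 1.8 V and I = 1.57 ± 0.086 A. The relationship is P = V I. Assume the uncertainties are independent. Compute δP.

8.93 W

P is a product of powers, so relative uncertainties combine in quadrature:
  (1·δV/V)² = (1×0.0183)² = 0.000334;  (1·δI/I)² = (1×0.0548)² = 0.00300
δP/P = √(0.00333) = 0.0577
P = 155 W, so δP = 0.0577 × 155 = 8.93 W.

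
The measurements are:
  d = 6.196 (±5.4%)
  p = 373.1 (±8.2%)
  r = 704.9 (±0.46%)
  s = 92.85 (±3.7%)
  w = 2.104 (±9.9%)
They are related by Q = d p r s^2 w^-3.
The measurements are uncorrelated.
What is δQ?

Relative error in a monomial: (δQ/Q)² = Σ (nᵢ · δxᵢ/xᵢ)².
  (1·δd/d)² = (1×0.0540)² = 0.00292;  (1·δp/p)² = (1×0.0820)² = 0.00672;  (1·δr/r)² = (1×0.00460)² = 2.12e-05;  (2·δs/s)² = (2×0.0370)² = 0.00548;  (-3·δw/w)² = (-3×0.0990)² = 0.0882
δQ/Q = √(0.103) = 0.321
Q = 1.508e+09, so δQ = 0.321 × 1.508e+09 = 4.85e+08.

4.85e+08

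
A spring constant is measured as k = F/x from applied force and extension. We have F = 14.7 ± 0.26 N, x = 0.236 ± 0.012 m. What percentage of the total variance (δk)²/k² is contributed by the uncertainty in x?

(δk/k)² = (1·δF/F)² + (-1·δx/x)²
  F term: (1×0.0177)² = 0.000313
  x term: (-1×0.0508)² = 0.00259
Total = 0.00290. Share from x = 0.00259/0.00290 = 0.892.

89.2%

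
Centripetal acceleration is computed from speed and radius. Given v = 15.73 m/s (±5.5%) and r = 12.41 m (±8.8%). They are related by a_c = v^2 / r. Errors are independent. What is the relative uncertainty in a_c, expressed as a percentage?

14.1%

a_c is a product of powers, so relative uncertainties combine in quadrature:
  (2·δv/v)² = (2×0.0550)² = 0.0121;  (-1·δr/r)² = (-1×0.0880)² = 0.00774
δa_c/a_c = √(0.0198) = 0.141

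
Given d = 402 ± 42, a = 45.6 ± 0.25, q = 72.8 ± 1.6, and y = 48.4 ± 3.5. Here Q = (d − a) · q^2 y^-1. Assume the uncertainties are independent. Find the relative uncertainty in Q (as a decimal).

0.145

Let u = d − a = 356. δu = √(δd² + δa²) = √(1760 + 0.0625) = 42.0, so δu/u = 0.118.
Q is then a monomial in u, q, y:
δQ/Q = √((δu/u)² + (2·δq/q)² + (-1·δy/y)²) = √(0.0139 + 0.00193 + 0.00523) = 0.145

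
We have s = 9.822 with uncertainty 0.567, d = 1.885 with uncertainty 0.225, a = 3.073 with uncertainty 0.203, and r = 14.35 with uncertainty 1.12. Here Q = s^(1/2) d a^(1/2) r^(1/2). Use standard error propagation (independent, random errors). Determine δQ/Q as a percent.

Products/powers → add relative errors in quadrature, weighted by exponent:
  (½·δs/s)² = (0.5×0.0577)² = 0.000833;  (1·δd/d)² = (1×0.119)² = 0.0142;  (½·δa/a)² = (0.5×0.0661)² = 0.00109;  (½·δr/r)² = (0.5×0.0780)² = 0.00152
δQ/Q = √(0.0177) = 0.133

13.3%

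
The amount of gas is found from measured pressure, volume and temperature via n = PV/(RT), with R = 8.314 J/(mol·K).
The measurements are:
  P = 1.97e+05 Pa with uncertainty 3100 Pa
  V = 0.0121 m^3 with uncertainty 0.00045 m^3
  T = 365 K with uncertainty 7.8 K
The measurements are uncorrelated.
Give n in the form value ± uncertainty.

0.786 ± 0.0359 mol

Since n is a product/quotient, work with relative uncertainties:
  (1·δP/P)² = (1×0.0157)² = 0.000248;  (1·δV/V)² = (1×0.0372)² = 0.00138;  (-1·δT/T)² = (-1×0.0214)² = 0.000457
δn/n = √(0.00209) = 0.0457
n = 0.786 mol, so δn = 0.0457 × 0.786 = 0.0359 mol.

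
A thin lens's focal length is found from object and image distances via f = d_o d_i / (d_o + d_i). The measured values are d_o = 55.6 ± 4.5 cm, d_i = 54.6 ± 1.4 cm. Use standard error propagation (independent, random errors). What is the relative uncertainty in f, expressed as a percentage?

4.21%

∂f/∂d_o = (d_i/(d_o+d_i))² = 0.245;  ∂f/∂d_i = (d_o/(d_o+d_i))² = 0.255
δf = √((∂f/∂d_o · δd_o)² + (∂f/∂d_i · δd_i)²) = √(1.22 + 0.127) = 1.16 cm
f = 27.5 cm, so δf/f = 1.16/27.5 = 0.0421.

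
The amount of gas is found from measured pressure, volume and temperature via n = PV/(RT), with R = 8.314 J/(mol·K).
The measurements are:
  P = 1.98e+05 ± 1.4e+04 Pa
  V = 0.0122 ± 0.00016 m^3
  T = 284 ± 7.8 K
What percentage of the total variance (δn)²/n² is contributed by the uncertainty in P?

84.4%

(δn/n)² = (1·δP/P)² + (1·δV/V)² + (-1·δT/T)²
  P term: (1×0.0707)² = 0.00500
  V term: (1×0.0131)² = 0.000172
  T term: (-1×0.0275)² = 0.000754
Total = 0.00593. Share from P = 0.00500/0.00593 = 0.844.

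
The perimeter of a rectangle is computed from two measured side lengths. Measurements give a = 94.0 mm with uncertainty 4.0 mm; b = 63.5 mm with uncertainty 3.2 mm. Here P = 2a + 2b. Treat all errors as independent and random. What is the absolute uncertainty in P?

Absolute uncertainties add in quadrature for a linear combination:
  (2·δa)² = 64.0;  (2·δb)² = 41.0
δP = √(105) = 10.2 mm

10.2 mm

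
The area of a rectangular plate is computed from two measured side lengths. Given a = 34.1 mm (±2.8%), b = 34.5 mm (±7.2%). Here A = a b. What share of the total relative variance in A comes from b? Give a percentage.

86.9%

(δA/A)² = (1·δa/a)² + (1·δb/b)²
  a term: (1×0.0280)² = 0.000784
  b term: (1×0.0720)² = 0.00518
Total = 0.00597. Share from b = 0.00518/0.00597 = 0.869.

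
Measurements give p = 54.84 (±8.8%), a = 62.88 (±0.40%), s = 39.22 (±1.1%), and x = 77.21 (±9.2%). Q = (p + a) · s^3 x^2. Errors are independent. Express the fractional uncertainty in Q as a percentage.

19.1%

Let u = p + a = 117.7. δu = √(δp² + δa²) = √(23.3 + 0.0633) = 4.83, so δu/u = 0.0411.
Q is then a monomial in u, s, x:
δQ/Q = √((δu/u)² + (3·δs/s)² + (2·δx/x)²) = √(0.00169 + 0.00109 + 0.0339) = 0.191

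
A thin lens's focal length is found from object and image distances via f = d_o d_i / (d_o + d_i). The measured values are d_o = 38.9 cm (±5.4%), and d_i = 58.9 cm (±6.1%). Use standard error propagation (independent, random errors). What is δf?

0.951 cm

∂f/∂d_o = (d_i/(d_o+d_i))² = 0.363;  ∂f/∂d_i = (d_o/(d_o+d_i))² = 0.158
δf = √((∂f/∂d_o · δd_o)² + (∂f/∂d_i · δd_i)²) = √(0.580 + 0.323) = 0.951 cm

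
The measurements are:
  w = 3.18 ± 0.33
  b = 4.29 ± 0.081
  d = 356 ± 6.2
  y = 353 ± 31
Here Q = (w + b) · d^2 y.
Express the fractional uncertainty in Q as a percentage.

10.5%

Let u = w + b = 7.47. δu = √(δw² + δb²) = √(0.109 + 0.00656) = 0.340, so δu/u = 0.0455.
Q is then a monomial in u, d, y:
δQ/Q = √((δu/u)² + (2·δd/d)² + (1·δy/y)²) = √(0.00207 + 0.00121 + 0.00771) = 0.105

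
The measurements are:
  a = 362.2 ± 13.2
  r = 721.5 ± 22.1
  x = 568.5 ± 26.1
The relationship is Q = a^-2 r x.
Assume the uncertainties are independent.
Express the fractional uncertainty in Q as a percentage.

Since Q is a product/quotient, work with relative uncertainties:
  (-2·δa/a)² = (-2×0.0364)² = 0.00531;  (1·δr/r)² = (1×0.0306)² = 0.000938;  (1·δx/x)² = (1×0.0459)² = 0.00211
δQ/Q = √(0.00836) = 0.0914

9.14%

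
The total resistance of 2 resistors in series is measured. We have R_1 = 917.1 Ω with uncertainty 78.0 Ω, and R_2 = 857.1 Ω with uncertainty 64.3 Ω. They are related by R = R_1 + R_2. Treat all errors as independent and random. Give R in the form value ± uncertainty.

1774 ± 101 Ω

R is a linear combination, so absolute uncertainties add in quadrature:
  (δR_1)² = 6080;  (δR_2)² = 4130
δR = √(10200) = 101 Ω
R = 1774 Ω.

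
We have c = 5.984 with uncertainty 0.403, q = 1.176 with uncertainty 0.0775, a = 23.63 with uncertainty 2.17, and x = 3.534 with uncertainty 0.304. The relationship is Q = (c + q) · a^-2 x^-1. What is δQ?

0.000765

Let u = c + q = 7.160. δu = √(δc² + δq²) = √(0.162 + 0.00601) = 0.410, so δu/u = 0.0573.
Q is then a monomial in u, a, x:
δQ/Q = √((δu/u)² + (-2·δa/a)² + (-1·δx/x)²) = √(0.00329 + 0.0337 + 0.00740) = 0.211
Q = 0.003628, so δQ = 0.211 × 0.003628 = 0.000765.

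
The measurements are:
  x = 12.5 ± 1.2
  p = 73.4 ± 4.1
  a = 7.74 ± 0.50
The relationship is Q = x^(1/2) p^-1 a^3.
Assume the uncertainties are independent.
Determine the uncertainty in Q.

4.63

Q is a product of powers, so relative uncertainties combine in quadrature:
  (½·δx/x)² = (0.5×0.0960)² = 0.00230;  (-1·δp/p)² = (-1×0.0559)² = 0.00312;  (3·δa/a)² = (3×0.0646)² = 0.0376
δQ/Q = √(0.0430) = 0.207
Q = 22.3, so δQ = 0.207 × 22.3 = 4.63.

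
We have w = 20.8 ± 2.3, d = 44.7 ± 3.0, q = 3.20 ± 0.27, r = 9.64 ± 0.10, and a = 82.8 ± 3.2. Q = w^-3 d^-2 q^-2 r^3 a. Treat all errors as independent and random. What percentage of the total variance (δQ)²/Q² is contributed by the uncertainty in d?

11.3%

(δQ/Q)² = (-3·δw/w)² + (-2·δd/d)² + (-2·δq/q)² + (3·δr/r)² + (1·δa/a)²
  w term: (-3×0.111)² = 0.110
  d term: (-2×0.0671)² = 0.0180
  q term: (-2×0.0844)² = 0.0285
  r term: (3×0.0104)² = 0.000968
  a term: (1×0.0386)² = 0.00149
Total = 0.159. Share from d = 0.0180/0.159 = 0.113.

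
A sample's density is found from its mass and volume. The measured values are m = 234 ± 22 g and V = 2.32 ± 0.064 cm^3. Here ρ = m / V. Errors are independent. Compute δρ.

Relative error in a monomial: (δρ/ρ)² = Σ (nᵢ · δxᵢ/xᵢ)².
  (1·δm/m)² = (1×0.0940)² = 0.00884;  (-1·δV/V)² = (-1×0.0276)² = 0.000761
δρ/ρ = √(0.00960) = 0.0980
ρ = 101 g/cm^3, so δρ = 0.0980 × 101 = 9.88 g/cm^3.

9.88 g/cm^3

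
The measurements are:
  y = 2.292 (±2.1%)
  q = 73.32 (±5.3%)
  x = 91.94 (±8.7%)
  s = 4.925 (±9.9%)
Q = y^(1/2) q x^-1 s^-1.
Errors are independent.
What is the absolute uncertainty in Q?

Each factor contributes (exponent × relative error)² to (δQ/Q)²:
  (½·δy/y)² = (0.5×0.0210)² = 0.000110;  (1·δq/q)² = (1×0.0530)² = 0.00281;  (-1·δx/x)² = (-1×0.0870)² = 0.00757;  (-1·δs/s)² = (-1×0.0990)² = 0.00980
δQ/Q = √(0.0203) = 0.142
Q = 0.2451, so δQ = 0.142 × 0.2451 = 0.0349.

0.0349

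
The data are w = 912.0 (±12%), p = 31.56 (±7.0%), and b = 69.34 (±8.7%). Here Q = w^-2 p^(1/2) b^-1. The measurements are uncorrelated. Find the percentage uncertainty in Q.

25.8%

Since Q is a product/quotient, work with relative uncertainties:
  (-2·δw/w)² = (-2×0.120)² = 0.0576;  (½·δp/p)² = (0.5×0.0700)² = 0.00123;  (-1·δb/b)² = (-1×0.0870)² = 0.00757
δQ/Q = √(0.0664) = 0.258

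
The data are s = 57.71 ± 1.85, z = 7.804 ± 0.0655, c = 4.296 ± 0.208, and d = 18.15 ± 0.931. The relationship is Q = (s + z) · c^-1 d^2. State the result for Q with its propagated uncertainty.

Let u = s + z = 65.51. δu = √(δs² + δz²) = √(3.42 + 0.00429) = 1.85, so δu/u = 0.0283.
Q is then a monomial in u, c, d:
δQ/Q = √((δu/u)² + (-1·δc/c)² + (2·δd/d)²) = √(0.000798 + 0.00234 + 0.0105) = 0.117
Q = 5024, so δQ = 0.117 × 5024 = 587.

5024 ± 587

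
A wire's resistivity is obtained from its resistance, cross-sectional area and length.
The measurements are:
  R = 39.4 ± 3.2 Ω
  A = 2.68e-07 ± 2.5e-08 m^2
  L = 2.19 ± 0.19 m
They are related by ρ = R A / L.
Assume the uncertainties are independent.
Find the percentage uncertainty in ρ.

15.1%

Since ρ is a product/quotient, work with relative uncertainties:
  (1·δR/R)² = (1×0.0812)² = 0.00660;  (1·δA/A)² = (1×0.0933)² = 0.00870;  (-1·δL/L)² = (-1×0.0868)² = 0.00753
δρ/ρ = √(0.0228) = 0.151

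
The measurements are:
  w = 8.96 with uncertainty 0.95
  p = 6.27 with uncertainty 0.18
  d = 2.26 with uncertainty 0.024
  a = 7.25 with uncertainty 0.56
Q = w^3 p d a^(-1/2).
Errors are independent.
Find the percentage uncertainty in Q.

32.2%

Since Q is a product/quotient, work with relative uncertainties:
  (3·δw/w)² = (3×0.106)² = 0.101;  (1·δp/p)² = (1×0.0287)² = 0.000824;  (1·δd/d)² = (1×0.0106)² = 0.000113;  (−½·δa/a)² = (-0.5×0.0772)² = 0.00149
δQ/Q = √(0.104) = 0.322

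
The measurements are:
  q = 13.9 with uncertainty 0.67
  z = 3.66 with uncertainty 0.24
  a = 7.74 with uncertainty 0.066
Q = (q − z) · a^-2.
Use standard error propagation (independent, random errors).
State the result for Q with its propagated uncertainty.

0.171 ± 0.0122

Let u = q − z = 10.2. δu = √(δq² + δz²) = √(0.449 + 0.0576) = 0.712, so δu/u = 0.0695.
Q is then a monomial in u, a:
δQ/Q = √((δu/u)² + (-2·δa/a)²) = √(0.00483 + 0.000291) = 0.0716
Q = 0.171, so δQ = 0.0716 × 0.171 = 0.0122.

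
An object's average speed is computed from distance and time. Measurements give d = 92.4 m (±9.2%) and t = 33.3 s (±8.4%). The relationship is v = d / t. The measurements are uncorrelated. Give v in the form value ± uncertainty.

2.77 ± 0.346 m/s

v is a product of powers, so relative uncertainties combine in quadrature:
  (1·δd/d)² = (1×0.0920)² = 0.00846;  (-1·δt/t)² = (-1×0.0840)² = 0.00706
δv/v = √(0.0155) = 0.125
v = 2.77 m/s, so δv = 0.125 × 2.77 = 0.346 m/s.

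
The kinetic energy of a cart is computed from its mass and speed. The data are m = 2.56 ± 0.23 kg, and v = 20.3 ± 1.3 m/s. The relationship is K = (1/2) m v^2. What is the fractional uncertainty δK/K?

0.156

Each factor contributes (exponent × relative error)² to (δK/K)²:
  (1·δm/m)² = (1×0.0898)² = 0.00807;  (2·δv/v)² = (2×0.0640)² = 0.0164
δK/K = √(0.0245) = 0.156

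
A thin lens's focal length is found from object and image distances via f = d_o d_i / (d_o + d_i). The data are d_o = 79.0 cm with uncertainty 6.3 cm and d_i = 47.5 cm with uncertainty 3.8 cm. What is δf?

1.73 cm

∂f/∂d_o = (d_i/(d_o+d_i))² = 0.141;  ∂f/∂d_i = (d_o/(d_o+d_i))² = 0.390
δf = √((∂f/∂d_o · δd_o)² + (∂f/∂d_i · δd_i)²) = √(0.789 + 2.20) = 1.73 cm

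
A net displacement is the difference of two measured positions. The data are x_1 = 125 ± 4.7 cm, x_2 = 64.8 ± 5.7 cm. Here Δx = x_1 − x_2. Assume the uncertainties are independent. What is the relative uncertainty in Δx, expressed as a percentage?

12.3%

Δx is a linear combination, so absolute uncertainties add in quadrature:
  (δx_1)² = 22.1;  (δx_2)² = 32.5
δΔx = √(54.6) = 7.39 cm
Δx = 60.2 cm, so δΔx/Δx = 7.39/60.2 = 0.123.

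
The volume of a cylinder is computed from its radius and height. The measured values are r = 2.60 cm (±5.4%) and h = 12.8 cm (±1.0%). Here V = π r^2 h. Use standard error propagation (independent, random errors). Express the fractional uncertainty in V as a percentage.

10.8%

For a monomial V ∝ r^2, h, fractional errors add in quadrature:
  (2·δr/r)² = (2×0.0540)² = 0.0117;  (1·δh/h)² = (1×0.0100)² = 0.000100
δV/V = √(0.0118) = 0.108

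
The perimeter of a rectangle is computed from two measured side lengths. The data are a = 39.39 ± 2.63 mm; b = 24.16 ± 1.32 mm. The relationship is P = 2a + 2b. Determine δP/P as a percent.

4.63%

Sums and differences: (δP)² = Σ (cᵢ δxᵢ)².
  (2·δa)² = 27.7;  (2·δb)² = 6.97
δP = √(34.6) = 5.89 mm
P = 127.1 mm, so δP/P = 5.89/127.1 = 0.0463.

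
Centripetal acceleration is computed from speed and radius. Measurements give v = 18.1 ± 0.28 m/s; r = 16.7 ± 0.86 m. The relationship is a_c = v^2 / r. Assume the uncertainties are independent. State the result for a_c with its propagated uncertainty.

19.6 ± 1.18 m/s^2

a_c is a product of powers, so relative uncertainties combine in quadrature:
  (2·δv/v)² = (2×0.0155)² = 0.000957;  (-1·δr/r)² = (-1×0.0515)² = 0.00265
δa_c/a_c = √(0.00361) = 0.0601
a_c = 19.6 m/s^2, so δa_c = 0.0601 × 19.6 = 1.18 m/s^2.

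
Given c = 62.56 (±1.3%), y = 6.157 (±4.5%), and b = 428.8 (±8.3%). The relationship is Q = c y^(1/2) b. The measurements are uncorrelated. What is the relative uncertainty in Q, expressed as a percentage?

Products/powers → add relative errors in quadrature, weighted by exponent:
  (1·δc/c)² = (1×0.0130)² = 0.000169;  (½·δy/y)² = (0.5×0.0450)² = 0.000506;  (1·δb/b)² = (1×0.0830)² = 0.00689
δQ/Q = √(0.00756) = 0.0870

8.70%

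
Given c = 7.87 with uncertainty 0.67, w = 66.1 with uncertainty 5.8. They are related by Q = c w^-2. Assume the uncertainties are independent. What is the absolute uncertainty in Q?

Each factor contributes (exponent × relative error)² to (δQ/Q)²:
  (1·δc/c)² = (1×0.0851)² = 0.00725;  (-2·δw/w)² = (-2×0.0877)² = 0.0308
δQ/Q = √(0.0380) = 0.195
Q = 0.00180, so δQ = 0.195 × 0.00180 = 0.000351.

0.000351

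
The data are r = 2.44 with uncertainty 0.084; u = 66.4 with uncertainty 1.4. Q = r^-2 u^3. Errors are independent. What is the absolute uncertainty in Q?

Since Q is a product/quotient, work with relative uncertainties:
  (-2·δr/r)² = (-2×0.0344)² = 0.00474;  (3·δu/u)² = (3×0.0211)² = 0.00400
δQ/Q = √(0.00874) = 0.0935
Q = 49200, so δQ = 0.0935 × 49200 = 4600.

4600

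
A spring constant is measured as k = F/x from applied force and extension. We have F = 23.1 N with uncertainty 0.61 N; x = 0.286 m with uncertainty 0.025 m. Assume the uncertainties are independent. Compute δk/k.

0.0913

Each factor contributes (exponent × relative error)² to (δk/k)²:
  (1·δF/F)² = (1×0.0264)² = 0.000697;  (-1·δx/x)² = (-1×0.0874)² = 0.00764
δk/k = √(0.00834) = 0.0913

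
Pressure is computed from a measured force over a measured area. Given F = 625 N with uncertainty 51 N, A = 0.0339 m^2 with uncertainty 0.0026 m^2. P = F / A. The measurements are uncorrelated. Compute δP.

2060 Pa

P is a product of powers, so relative uncertainties combine in quadrature:
  (1·δF/F)² = (1×0.0816)² = 0.00666;  (-1·δA/A)² = (-1×0.0767)² = 0.00588
δP/P = √(0.0125) = 0.112
P = 18400 Pa, so δP = 0.112 × 18400 = 2060 Pa.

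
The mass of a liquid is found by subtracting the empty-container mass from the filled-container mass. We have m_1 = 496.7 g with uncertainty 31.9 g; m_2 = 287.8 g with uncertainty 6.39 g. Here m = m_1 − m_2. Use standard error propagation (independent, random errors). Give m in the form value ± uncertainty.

208.9 ± 32.5 g

For a sum/difference, combine absolute errors in quadrature:
  (δm_1)² = 1020;  (δm_2)² = 40.8
δm = √(1060) = 32.5 g
m = 208.9 g.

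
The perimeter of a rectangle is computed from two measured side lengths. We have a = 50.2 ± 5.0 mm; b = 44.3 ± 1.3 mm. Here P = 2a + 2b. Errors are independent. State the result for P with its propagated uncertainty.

189 ± 10.3 mm

Each term contributes (cᵢ δxᵢ)² to (δP)²:
  (2·δa)² = 100;  (2·δb)² = 6.76
δP = √(107) = 10.3 mm
P = 189 mm.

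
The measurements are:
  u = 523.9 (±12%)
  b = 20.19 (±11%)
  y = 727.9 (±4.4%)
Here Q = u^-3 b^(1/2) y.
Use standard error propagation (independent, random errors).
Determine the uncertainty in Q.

8.34e-06

Each factor contributes (exponent × relative error)² to (δQ/Q)²:
  (-3·δu/u)² = (-3×0.120)² = 0.130;  (½·δb/b)² = (0.5×0.110)² = 0.00303;  (1·δy/y)² = (1×0.0440)² = 0.00194
δQ/Q = √(0.135) = 0.367
Q = 2.275e-05, so δQ = 0.367 × 2.275e-05 = 8.34e-06.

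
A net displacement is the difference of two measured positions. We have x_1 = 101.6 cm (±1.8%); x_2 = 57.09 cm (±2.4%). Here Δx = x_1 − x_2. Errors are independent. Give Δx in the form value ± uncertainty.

44.51 ± 2.29 cm

Δx is a linear combination, so absolute uncertainties add in quadrature:
  (δx_1)² = 3.34;  (δx_2)² = 1.88
δΔx = √(5.22) = 2.29 cm
Δx = 44.51 cm.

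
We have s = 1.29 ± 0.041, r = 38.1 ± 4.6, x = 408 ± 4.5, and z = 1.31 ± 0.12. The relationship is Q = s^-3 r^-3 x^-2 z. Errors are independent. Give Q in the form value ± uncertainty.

(6.63 ± 2.56) × 10^-11

Each factor contributes (exponent × relative error)² to (δQ/Q)²:
  (-3·δs/s)² = (-3×0.0318)² = 0.00909;  (-3·δr/r)² = (-3×0.121)² = 0.131;  (-2·δx/x)² = (-2×0.0110)² = 0.000487;  (1·δz/z)² = (1×0.0916)² = 0.00839
δQ/Q = √(0.149) = 0.386
Q = 6.63e-11, so δQ = 0.386 × 6.63e-11 = 2.56e-11.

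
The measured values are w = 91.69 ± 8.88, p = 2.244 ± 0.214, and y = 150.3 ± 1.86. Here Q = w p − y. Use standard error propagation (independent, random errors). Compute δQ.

Let h = w·p = 205.8. δh/h = √((1·δw/w)² + (1·δp/p)²) = √(0.00938 + 0.00909) = 0.136, so δh = 28.0.
Q = h − y: δQ = √(δh² + δy²) = √(782 + 3.46) = 28.0

28.0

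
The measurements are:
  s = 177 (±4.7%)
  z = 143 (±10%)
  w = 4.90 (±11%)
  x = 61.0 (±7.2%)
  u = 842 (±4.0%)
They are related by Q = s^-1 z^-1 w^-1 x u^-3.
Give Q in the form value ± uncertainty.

(8.24 ± 1.73) × 10^-13

Each factor contributes (exponent × relative error)² to (δQ/Q)²:
  (-1·δs/s)² = (-1×0.0470)² = 0.00221;  (-1·δz/z)² = (-1×0.100)² = 0.0100;  (-1·δw/w)² = (-1×0.110)² = 0.0121;  (1·δx/x)² = (1×0.0720)² = 0.00518;  (-3·δu/u)² = (-3×0.0400)² = 0.0144
δQ/Q = √(0.0439) = 0.210
Q = 8.24e-13, so δQ = 0.210 × 8.24e-13 = 1.73e-13.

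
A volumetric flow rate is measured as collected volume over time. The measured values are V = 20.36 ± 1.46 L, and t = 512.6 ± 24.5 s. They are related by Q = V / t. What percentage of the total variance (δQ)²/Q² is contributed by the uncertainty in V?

(δQ/Q)² = (1·δV/V)² + (-1·δt/t)²
  V term: (1×0.0717)² = 0.00514
  t term: (-1×0.0478)² = 0.00228
Total = 0.00743. Share from V = 0.00514/0.00743 = 0.692.

69.2%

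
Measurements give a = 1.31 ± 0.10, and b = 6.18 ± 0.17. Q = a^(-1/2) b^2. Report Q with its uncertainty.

33.4 ± 2.23

Products/powers → add relative errors in quadrature, weighted by exponent:
  (−½·δa/a)² = (-0.5×0.0763)² = 0.00146;  (2·δb/b)² = (2×0.0275)² = 0.00303
δQ/Q = √(0.00448) = 0.0670
Q = 33.4, so δQ = 0.0670 × 33.4 = 2.23.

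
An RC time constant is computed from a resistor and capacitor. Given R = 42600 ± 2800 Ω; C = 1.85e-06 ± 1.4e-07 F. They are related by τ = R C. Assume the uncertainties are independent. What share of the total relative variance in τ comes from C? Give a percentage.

57.0%

(δτ/τ)² = (1·δR/R)² + (1·δC/C)²
  R term: (1×0.0657)² = 0.00432
  C term: (1×0.0757)² = 0.00573
Total = 0.0100. Share from C = 0.00573/0.0100 = 0.570.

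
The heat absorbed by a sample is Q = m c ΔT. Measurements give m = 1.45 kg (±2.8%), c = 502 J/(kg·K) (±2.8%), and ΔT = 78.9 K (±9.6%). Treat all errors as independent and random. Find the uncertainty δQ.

Products/powers → add relative errors in quadrature, weighted by exponent:
  (1·δm/m)² = (1×0.0280)² = 0.000784;  (1·δc/c)² = (1×0.0280)² = 0.000784;  (1·δΔT/ΔT)² = (1×0.0960)² = 0.00922
δQ/Q = √(0.0108) = 0.104
Q = 57400 J, so δQ = 0.104 × 57400 = 5960 J.

5960 J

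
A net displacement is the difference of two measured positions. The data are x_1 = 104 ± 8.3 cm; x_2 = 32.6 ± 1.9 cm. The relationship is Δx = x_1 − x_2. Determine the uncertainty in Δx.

Δx is a linear combination, so absolute uncertainties add in quadrature:
  (δx_1)² = 68.9;  (δx_2)² = 3.61
δΔx = √(72.5) = 8.51 cm

8.51 cm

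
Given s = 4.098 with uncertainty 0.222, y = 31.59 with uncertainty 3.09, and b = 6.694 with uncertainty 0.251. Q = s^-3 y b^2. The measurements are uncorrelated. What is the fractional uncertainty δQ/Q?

0.204

Products/powers → add relative errors in quadrature, weighted by exponent:
  (-3·δs/s)² = (-3×0.0542)² = 0.0264;  (1·δy/y)² = (1×0.0978)² = 0.00957;  (2·δb/b)² = (2×0.0375)² = 0.00562
δQ/Q = √(0.0416) = 0.204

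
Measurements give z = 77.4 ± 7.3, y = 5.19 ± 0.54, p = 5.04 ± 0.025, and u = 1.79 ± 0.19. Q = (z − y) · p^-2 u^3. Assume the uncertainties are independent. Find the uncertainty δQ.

Let w = z − y = 72.2. δw = √(δz² + δy²) = √(53.3 + 0.292) = 7.32, so δw/w = 0.101.
Q is then a monomial in w, p, u:
δQ/Q = √((δw/w)² + (-2·δp/p)² + (3·δu/u)²) = √(0.0103 + 9.84e-05 + 0.101) = 0.334
Q = 16.3, so δQ = 0.334 × 16.3 = 5.45.

5.45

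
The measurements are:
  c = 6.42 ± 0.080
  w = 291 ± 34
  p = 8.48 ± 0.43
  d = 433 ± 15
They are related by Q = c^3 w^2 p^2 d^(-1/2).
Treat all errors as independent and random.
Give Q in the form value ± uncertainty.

Since Q is a product/quotient, work with relative uncertainties:
  (3·δc/c)² = (3×0.0125)² = 0.00140;  (2·δw/w)² = (2×0.117)² = 0.0546;  (2·δp/p)² = (2×0.0507)² = 0.0103;  (−½·δd/d)² = (-0.5×0.0346)² = 0.000300
δQ/Q = √(0.0666) = 0.258
Q = 7.74e+07, so δQ = 0.258 × 7.74e+07 = 2e+07.

(7.74 ± 2.00) × 10^7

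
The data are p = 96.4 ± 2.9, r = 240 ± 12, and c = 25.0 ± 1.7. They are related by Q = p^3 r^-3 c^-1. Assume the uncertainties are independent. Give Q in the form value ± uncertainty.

0.00259 ± 0.000487

Products/powers → add relative errors in quadrature, weighted by exponent:
  (3·δp/p)² = (3×0.0301)² = 0.00814;  (-3·δr/r)² = (-3×0.0500)² = 0.0225;  (-1·δc/c)² = (-1×0.0680)² = 0.00462
δQ/Q = √(0.0353) = 0.188
Q = 0.00259, so δQ = 0.188 × 0.00259 = 0.000487.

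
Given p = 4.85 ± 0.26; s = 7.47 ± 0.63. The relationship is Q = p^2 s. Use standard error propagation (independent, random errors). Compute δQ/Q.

Products/powers → add relative errors in quadrature, weighted by exponent:
  (2·δp/p)² = (2×0.0536)² = 0.0115;  (1·δs/s)² = (1×0.0843)² = 0.00711
δQ/Q = √(0.0186) = 0.136

0.136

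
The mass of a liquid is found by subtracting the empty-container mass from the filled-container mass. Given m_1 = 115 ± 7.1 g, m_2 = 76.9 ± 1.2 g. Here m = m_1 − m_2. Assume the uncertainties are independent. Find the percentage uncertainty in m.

Each term contributes (cᵢ δxᵢ)² to (δm)²:
  (δm_1)² = 50.4;  (δm_2)² = 1.44
δm = √(51.8) = 7.20 g
m = 38.1 g, so δm/m = 7.20/38.1 = 0.189.

18.9%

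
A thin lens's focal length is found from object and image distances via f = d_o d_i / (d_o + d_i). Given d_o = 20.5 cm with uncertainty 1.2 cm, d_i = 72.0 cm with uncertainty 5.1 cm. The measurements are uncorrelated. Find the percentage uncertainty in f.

4.82%

∂f/∂d_o = (d_i/(d_o+d_i))² = 0.606;  ∂f/∂d_i = (d_o/(d_o+d_i))² = 0.0491
δf = √((∂f/∂d_o · δd_o)² + (∂f/∂d_i · δd_i)²) = √(0.529 + 0.0627) = 0.769 cm
f = 16.0 cm, so δf/f = 0.769/16.0 = 0.0482.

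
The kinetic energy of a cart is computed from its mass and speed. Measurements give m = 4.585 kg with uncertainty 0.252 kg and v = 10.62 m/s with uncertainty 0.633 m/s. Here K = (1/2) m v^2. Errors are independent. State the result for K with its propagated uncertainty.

Since K is a product/quotient, work with relative uncertainties:
  (1·δm/m)² = (1×0.0550)² = 0.00302;  (2·δv/v)² = (2×0.0596)² = 0.0142
δK/K = √(0.0172) = 0.131
K = 258.6 J, so δK = 0.131 × 258.6 = 33.9 J.

258.6 ± 33.9 J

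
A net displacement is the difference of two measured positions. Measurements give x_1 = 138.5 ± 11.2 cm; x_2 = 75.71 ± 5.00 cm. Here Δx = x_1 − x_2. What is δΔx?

12.3 cm

For a sum/difference, combine absolute errors in quadrature:
  (δx_1)² = 125;  (δx_2)² = 25.0
δΔx = √(150) = 12.3 cm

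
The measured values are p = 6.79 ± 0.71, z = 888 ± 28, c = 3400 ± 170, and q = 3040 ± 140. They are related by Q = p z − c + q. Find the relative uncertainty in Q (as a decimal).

Let w = p·z = 6030. δw/w = √((1·δp/p)² + (1·δz/z)²) = √(0.0109 + 0.000994) = 0.109, so δw = 659.
Q = w − c + q: δQ = √(δw² + δc² + δq²) = √(4.34e+05 + 28900 + 19600) = 694
Q = 5670, so δQ/Q = 694/5670 = 0.122.

0.122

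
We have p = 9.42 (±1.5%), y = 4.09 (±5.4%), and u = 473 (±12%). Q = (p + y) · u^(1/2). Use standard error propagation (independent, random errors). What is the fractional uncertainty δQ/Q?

0.0631

Let w = p + y = 13.5. δw = √(δp² + δy²) = √(0.0200 + 0.0488) = 0.262, so δw/w = 0.0194.
Q is then a monomial in w, u:
δQ/Q = √((δw/w)² + (½·δu/u)²) = √(0.000377 + 0.00360) = 0.0631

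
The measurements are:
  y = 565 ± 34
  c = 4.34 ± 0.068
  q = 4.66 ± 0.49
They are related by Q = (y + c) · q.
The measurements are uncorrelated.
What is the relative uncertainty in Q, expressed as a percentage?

12.1%

Let u = y + c = 569. δu = √(δy² + δc²) = √(1160 + 0.00462) = 34.0, so δu/u = 0.0597.
Q is then a monomial in u, q:
δQ/Q = √((δu/u)² + (1·δq/q)²) = √(0.00357 + 0.0111) = 0.121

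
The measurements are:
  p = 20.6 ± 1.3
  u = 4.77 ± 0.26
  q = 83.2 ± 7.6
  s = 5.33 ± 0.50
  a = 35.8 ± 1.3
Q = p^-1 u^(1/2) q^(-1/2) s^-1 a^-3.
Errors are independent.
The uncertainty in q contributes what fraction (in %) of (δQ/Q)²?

7.59%

(δQ/Q)² = (-1·δp/p)² + (½·δu/u)² + (−½·δq/q)² + (-1·δs/s)² + (-3·δa/a)²
  p term: (-1×0.0631)² = 0.00398
  u term: (0.5×0.0545)² = 0.000743
  q term: (-0.5×0.0913)² = 0.00209
  s term: (-1×0.0938)² = 0.00880
  a term: (-3×0.0363)² = 0.0119
Total = 0.0275. Share from q = 0.00209/0.0275 = 0.0759.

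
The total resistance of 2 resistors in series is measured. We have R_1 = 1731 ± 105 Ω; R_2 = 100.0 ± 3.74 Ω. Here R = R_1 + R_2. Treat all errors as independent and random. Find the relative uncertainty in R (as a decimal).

0.0574

Absolute uncertainties add in quadrature for a linear combination:
  (δR_1)² = 11000;  (δR_2)² = 14.0
δR = √(11000) = 105 Ω
R = 1831 Ω, so δR/R = 105/1831 = 0.0574.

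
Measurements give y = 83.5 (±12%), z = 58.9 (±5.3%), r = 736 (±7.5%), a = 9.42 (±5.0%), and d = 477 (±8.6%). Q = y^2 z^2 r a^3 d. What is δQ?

2.29e+15

Relative error in a monomial: (δQ/Q)² = Σ (nᵢ · δxᵢ/xᵢ)².
  (2·δy/y)² = (2×0.120)² = 0.0576;  (2·δz/z)² = (2×0.0530)² = 0.0112;  (1·δr/r)² = (1×0.0750)² = 0.00562;  (3·δa/a)² = (3×0.0500)² = 0.0225;  (1·δd/d)² = (1×0.0860)² = 0.00740
δQ/Q = √(0.104) = 0.323
Q = 7.1e+15, so δQ = 0.323 × 7.1e+15 = 2.29e+15.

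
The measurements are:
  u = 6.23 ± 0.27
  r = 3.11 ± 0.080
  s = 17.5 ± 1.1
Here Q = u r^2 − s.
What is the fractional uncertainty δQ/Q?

Let p = u·r^2 = 60.3. δp/p = √((1·δu/u)² + (2·δr/r)²) = √(0.00188 + 0.00265) = 0.0673, so δp = 4.05.
Q = p − s: δQ = √(δp² + δs²) = √(16.4 + 1.21) = 4.20
Q = 42.8, so δQ/Q = 4.20/42.8 = 0.0982.

0.0982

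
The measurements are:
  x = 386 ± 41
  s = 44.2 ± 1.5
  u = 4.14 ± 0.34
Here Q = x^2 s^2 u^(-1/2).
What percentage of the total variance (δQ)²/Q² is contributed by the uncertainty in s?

(δQ/Q)² = (2·δx/x)² + (2·δs/s)² + (−½·δu/u)²
  x term: (2×0.106)² = 0.0451
  s term: (2×0.0339)² = 0.00461
  u term: (-0.5×0.0821)² = 0.00169
Total = 0.0514. Share from s = 0.00461/0.0514 = 0.0896.

8.96%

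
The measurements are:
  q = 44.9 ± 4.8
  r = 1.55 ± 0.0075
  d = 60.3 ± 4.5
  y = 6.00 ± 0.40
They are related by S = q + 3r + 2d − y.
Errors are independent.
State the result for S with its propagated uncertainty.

164 ± 10.2

S is a linear combination, so absolute uncertainties add in quadrature:
  (δq)² = 23.0;  (3·δr)² = 0.000506;  (2·δd)² = 81.0;  (δy)² = 0.160
δS = √(104) = 10.2
S = 164.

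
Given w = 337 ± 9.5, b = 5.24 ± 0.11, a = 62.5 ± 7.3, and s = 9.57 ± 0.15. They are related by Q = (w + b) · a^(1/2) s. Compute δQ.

1720

Let u = w + b = 342. δu = √(δw² + δb²) = √(90.2 + 0.0121) = 9.50, so δu/u = 0.0278.
Q is then a monomial in u, a, s:
δQ/Q = √((δu/u)² + (½·δa/a)² + (1·δs/s)²) = √(0.000771 + 0.00341 + 0.000246) = 0.0665
Q = 25900, so δQ = 0.0665 × 25900 = 1720.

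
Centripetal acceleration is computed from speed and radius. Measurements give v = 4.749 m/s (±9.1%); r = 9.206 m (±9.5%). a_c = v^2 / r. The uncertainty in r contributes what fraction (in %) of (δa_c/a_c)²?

21.4%

(δa_c/a_c)² = (2·δv/v)² + (-1·δr/r)²
  v term: (2×0.0910)² = 0.0331
  r term: (-1×0.0950)² = 0.00903
Total = 0.0421. Share from r = 0.00903/0.0421 = 0.214.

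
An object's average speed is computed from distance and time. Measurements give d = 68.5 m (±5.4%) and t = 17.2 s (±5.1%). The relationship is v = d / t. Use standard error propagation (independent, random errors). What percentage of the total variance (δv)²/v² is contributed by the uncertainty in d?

(δv/v)² = (1·δd/d)² + (-1·δt/t)²
  d term: (1×0.0540)² = 0.00292
  t term: (-1×0.0510)² = 0.00260
Total = 0.00552. Share from d = 0.00292/0.00552 = 0.529.

52.9%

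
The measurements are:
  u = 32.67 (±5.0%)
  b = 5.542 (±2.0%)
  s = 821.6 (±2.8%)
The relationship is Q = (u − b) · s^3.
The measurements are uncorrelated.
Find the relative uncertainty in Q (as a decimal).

0.103

Let w = u − b = 27.13. δw = √(δu² + δb²) = √(2.67 + 0.0123) = 1.64, so δw/w = 0.0604.
Q is then a monomial in w, s:
δQ/Q = √((δw/w)² + (3·δs/s)²) = √(0.00364 + 0.00706) = 0.103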